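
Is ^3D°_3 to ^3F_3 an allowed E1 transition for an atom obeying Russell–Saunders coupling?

allowed

Initial level: S=1, L=2, J=3, parity odd. Final level: S=1, L=3, J=3, parity even.
Parity must change: odd → even — satisfied.
ΔS = 0: S: 1 → 1 — satisfied.
ΔL = 0, ±1 (not L=0↔0): L: 2 → 3, ΔL = +1 — satisfied.
ΔJ = 0, ±1 (not J=0↔0): J: 3 → 3, ΔJ = +0 — satisfied.
All four E1 rules are satisfied.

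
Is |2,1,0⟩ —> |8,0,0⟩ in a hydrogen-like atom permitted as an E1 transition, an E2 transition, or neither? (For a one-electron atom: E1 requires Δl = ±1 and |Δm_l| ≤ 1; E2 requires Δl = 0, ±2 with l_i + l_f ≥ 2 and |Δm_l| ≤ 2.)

Δl = 0 − 1 = -1; l_i + l_f = 1.
Δm_l = +0.
E1 (Δl = ±1, |Δm_l| ≤ 1): satisfied.
E2 (Δl = 0,±2, l_i+l_f ≥ 2, |Δm_l| ≤ 2): not satisfied.

E1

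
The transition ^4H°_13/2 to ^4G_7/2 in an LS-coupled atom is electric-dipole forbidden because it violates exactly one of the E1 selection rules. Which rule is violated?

the ΔJ = 0, ±1 rule

Initial level: S=3/2, L=5, J=13/2, parity odd. Final level: S=3/2, L=4, J=7/2, parity even.
Parity must change: odd → even — passes.
ΔS = 0: S: 3/2 → 3/2 — passes.
ΔL = 0, ±1 (not L=0↔0): L: 5 → 4, ΔL = -1 — passes.
ΔJ = 0, ±1 (not J=0↔0): J: 13/2 → 7/2, ΔJ = -3 — fails.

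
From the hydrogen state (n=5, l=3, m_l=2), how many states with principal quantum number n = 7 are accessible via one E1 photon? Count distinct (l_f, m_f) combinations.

5

E1 requires Δl = ±1, so l_f ∈ {2, 4}; with 0 ≤ l_f ≤ n_f−1 = 6, the allowed l_f values are {2, 4}.
For l_f = 2: m_f ∈ {m_i−1, m_i, m_i+1} ∩ [−2, 2] = {1, 2} → 2 states.
For l_f = 4: m_f ∈ {m_i−1, m_i, m_i+1} ∩ [−4, 4] = {1, 2, 3} → 3 states.
Total: 5.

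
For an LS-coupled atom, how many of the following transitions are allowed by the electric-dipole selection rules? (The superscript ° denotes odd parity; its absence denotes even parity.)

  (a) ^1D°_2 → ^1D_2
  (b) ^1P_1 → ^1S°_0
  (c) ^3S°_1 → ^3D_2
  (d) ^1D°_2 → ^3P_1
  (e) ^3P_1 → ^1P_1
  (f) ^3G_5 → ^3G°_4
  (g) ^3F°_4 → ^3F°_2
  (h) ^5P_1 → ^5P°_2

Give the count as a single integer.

(a) allowed
(b) allowed
(c) forbidden (ΔL fails)
(d) forbidden (ΔS fails)
(e) forbidden (parity, ΔS fail)
(f) allowed
(g) forbidden (parity, ΔJ fail)
(h) allowed
Total allowed: 4 of 8.

4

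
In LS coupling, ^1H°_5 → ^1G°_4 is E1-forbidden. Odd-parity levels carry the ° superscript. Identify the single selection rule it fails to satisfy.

Reading off the term symbols: S 0→0, L 5→4, J 5→4, parity odd→odd.
Parity must change: odd → odd — violated.
ΔS = 0: S: 0 → 0 — satisfied.
ΔL = 0, ±1 (not L=0↔0): L: 5 → 4, ΔL = -1 — satisfied.
ΔJ = 0, ±1 (not J=0↔0): J: 5 → 4, ΔJ = -1 — satisfied.

parity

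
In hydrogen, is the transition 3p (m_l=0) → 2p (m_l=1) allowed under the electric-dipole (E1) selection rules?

forbidden

l: 1 → 1 (Δl = +0). Δl = ±1 ✗.
Δm_l = 1 − (0) = +1. E1 requires Δm_l = 0, ±1: ✓.
The transition is electric-dipole forbidden.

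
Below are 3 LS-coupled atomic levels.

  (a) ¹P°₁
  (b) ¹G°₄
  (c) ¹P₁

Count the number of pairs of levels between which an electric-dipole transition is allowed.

1

(a)–(b): forbidden (parity, ΔL, ΔJ).
(a)–(c): allowed.
(b)–(c): forbidden (ΔL, ΔJ).
Allowed pairs: 1 of 3.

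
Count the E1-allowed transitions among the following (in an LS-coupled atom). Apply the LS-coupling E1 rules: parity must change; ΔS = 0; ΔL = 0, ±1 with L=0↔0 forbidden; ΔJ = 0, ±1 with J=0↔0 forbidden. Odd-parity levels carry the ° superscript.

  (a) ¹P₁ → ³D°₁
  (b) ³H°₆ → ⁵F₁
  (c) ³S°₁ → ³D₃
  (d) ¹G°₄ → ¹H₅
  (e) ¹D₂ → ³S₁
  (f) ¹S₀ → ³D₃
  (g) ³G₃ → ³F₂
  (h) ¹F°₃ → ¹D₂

2

(a) forbidden (ΔS fails)
(b) forbidden (ΔS, ΔL, ΔJ fail)
(c) forbidden (ΔL, ΔJ fail)
(d) allowed
(e) forbidden (parity, ΔS, ΔL fail)
(f) forbidden (parity, ΔS, ΔL, ΔJ fail)
(g) forbidden (parity fails)
(h) allowed
Total allowed: 2 of 8.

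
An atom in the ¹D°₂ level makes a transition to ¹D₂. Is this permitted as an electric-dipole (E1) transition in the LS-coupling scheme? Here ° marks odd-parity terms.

allowed

Initial level: S=0, L=2, J=2, parity odd. Final level: S=0, L=2, J=2, parity even.
Parity must change: odd → even — passes.
ΔS = 0: S: 0 → 0 — passes.
ΔL = 0, ±1 (not L=0↔0): L: 2 → 2, ΔL = +0 — passes.
ΔJ = 0, ±1 (not J=0↔0): J: 2 → 2, ΔJ = +0 — passes.
All four E1 rules are satisfied.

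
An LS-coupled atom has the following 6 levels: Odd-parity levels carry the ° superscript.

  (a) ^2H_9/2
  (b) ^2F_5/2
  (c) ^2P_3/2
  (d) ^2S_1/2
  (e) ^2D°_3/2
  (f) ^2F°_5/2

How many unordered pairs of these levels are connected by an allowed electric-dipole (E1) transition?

3

(a)–(b): forbidden (parity, ΔL, ΔJ).
(a)–(c): forbidden (parity, ΔL, ΔJ).
(a)–(d): forbidden (parity, ΔL, ΔJ).
(a)–(e): forbidden (ΔL, ΔJ).
(a)–(f): forbidden (ΔL, ΔJ).
(b)–(c): forbidden (parity, ΔL).
(b)–(d): forbidden (parity, ΔL, ΔJ).
(b)–(e): allowed.
(b)–(f): allowed.
(c)–(d): forbidden (parity).
(c)–(e): allowed.
(c)–(f): forbidden (ΔL).
(d)–(e): forbidden (ΔL).
(d)–(f): forbidden (ΔL, ΔJ).
(e)–(f): forbidden (parity).
Allowed pairs: 3 of 15.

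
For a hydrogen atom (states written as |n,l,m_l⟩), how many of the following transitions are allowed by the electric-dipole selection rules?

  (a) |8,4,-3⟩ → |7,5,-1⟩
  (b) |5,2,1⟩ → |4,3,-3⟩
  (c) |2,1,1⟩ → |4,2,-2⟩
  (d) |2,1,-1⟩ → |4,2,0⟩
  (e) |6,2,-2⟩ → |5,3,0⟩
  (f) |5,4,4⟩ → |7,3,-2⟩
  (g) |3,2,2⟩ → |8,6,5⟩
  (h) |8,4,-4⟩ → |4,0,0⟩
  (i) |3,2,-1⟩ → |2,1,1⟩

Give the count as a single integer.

1

(a) forbidden — Δm_l = +2 (E1 requires Δm_l = 0, ±1)
(b) forbidden — Δm_l = -4 (E1 requires Δm_l = 0, ±1)
(c) forbidden — Δm_l = -3 (E1 requires Δm_l = 0, ±1)
(d) allowed
(e) forbidden — Δm_l = +2 (E1 requires Δm_l = 0, ±1)
(f) forbidden — Δm_l = -6 (E1 requires Δm_l = 0, ±1)
(g) forbidden — Δl = +4 (E1 requires Δl = ±1); Δm_l = +3 (E1 requires Δm_l = 0, ±1)
(h) forbidden — Δl = -4 (E1 requires Δl = ±1); Δm_l = +4 (E1 requires Δm_l = 0, ±1)
(i) forbidden — Δm_l = +2 (E1 requires Δm_l = 0, ±1)
Total allowed: 1 of 9.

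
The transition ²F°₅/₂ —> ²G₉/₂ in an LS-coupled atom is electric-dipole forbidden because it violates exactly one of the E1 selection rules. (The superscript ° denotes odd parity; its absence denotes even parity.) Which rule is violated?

Parity must change: odd → even — ✓.
ΔS = 0: S: 1/2 → 1/2 — ✓.
ΔL = 0, ±1 (not L=0↔0): L: 3 → 4, ΔL = +1 — ✓.
ΔJ = 0, ±1 (not J=0↔0): J: 5/2 → 9/2, ΔJ = +2 — ✗.

the ΔJ = 0, ±1 rule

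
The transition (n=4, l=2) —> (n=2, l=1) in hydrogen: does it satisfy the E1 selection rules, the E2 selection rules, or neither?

E1

Δl = 1 − 2 = -1; l_i + l_f = 3.
E1 (Δl = ±1): satisfied.
E2 (Δl = 0,±2, l_i+l_f ≥ 2): not satisfied.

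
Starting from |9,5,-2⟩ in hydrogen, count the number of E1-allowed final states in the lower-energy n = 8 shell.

E1 requires Δl = ±1, so l_f ∈ {4, 6}; with 0 ≤ l_f ≤ n_f−1 = 7, the allowed l_f values are {4, 6}.
For l_f = 4: m_f ∈ {m_i−1, m_i, m_i+1} ∩ [−4, 4] = {-3, -2, -1} → 3 states.
For l_f = 6: m_f ∈ {m_i−1, m_i, m_i+1} ∩ [−6, 6] = {-3, -2, -1} → 3 states.
Total: 6.

6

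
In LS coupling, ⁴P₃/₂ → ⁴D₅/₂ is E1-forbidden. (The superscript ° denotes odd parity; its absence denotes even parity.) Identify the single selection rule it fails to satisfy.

Initial level: S=3/2, L=1, J=3/2, parity even. Final level: S=3/2, L=2, J=5/2, parity even.
ΔJ = 0, ±1 (not J=0↔0): J: 3/2 → 5/2, ΔJ = +1 — passes.
Parity must change: even → even — fails.
ΔS = 0: S: 3/2 → 3/2 — passes.
ΔL = 0, ±1 (not L=0↔0): L: 1 → 2, ΔL = +1 — passes.

parity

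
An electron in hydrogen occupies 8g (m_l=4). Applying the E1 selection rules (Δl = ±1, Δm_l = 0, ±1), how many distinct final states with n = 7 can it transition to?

E1 requires Δl = ±1, so l_f ∈ {3, 5}; with 0 ≤ l_f ≤ n_f−1 = 6, the allowed l_f values are {3, 5}.
For l_f = 3: m_f ∈ {m_i−1, m_i, m_i+1} ∩ [−3, 3] = {3} → 1 state.
For l_f = 5: m_f ∈ {m_i−1, m_i, m_i+1} ∩ [−5, 5] = {3, 4, 5} → 3 states.
Total: 4.

4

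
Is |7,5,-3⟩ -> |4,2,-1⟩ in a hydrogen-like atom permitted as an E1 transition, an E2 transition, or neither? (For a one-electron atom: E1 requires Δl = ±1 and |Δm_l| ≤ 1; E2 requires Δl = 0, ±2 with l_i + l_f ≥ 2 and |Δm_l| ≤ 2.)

Δl = 2 − 5 = -3; l_i + l_f = 7.
Δm_l = +2.
E1 (Δl = ±1, |Δm_l| ≤ 1): not satisfied.
E2 (Δl = 0,±2, l_i+l_f ≥ 2, |Δm_l| ≤ 2): not satisfied.

neither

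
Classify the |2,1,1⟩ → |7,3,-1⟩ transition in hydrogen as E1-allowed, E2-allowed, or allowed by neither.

E2

Δl = 3 − 1 = +2; l_i + l_f = 4.
Δm_l = -2.
E1 (Δl = ±1, |Δm_l| ≤ 1): not satisfied.
E2 (Δl = 0,±2, l_i+l_f ≥ 2, |Δm_l| ≤ 2): satisfied.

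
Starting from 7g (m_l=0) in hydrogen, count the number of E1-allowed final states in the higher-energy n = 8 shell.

E1 requires Δl = ±1, so l_f ∈ {3, 5}; with 0 ≤ l_f ≤ n_f−1 = 7, the allowed l_f values are {3, 5}.
For l_f = 3: m_f ∈ {m_i−1, m_i, m_i+1} ∩ [−3, 3] = {-1, 0, 1} → 3 states.
For l_f = 5: m_f ∈ {m_i−1, m_i, m_i+1} ∩ [−5, 5] = {-1, 0, 1} → 3 states.
Total: 6.

6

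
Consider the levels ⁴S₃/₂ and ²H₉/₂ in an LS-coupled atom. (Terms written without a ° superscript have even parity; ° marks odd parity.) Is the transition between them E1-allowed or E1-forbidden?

forbidden

Parity must change: even → even — fails.
ΔS = 0: S: 3/2 → 1/2 — fails.
ΔL = 0, ±1 (not L=0↔0): L: 0 → 5, ΔL = +5 — fails.
ΔJ = 0, ±1 (not J=0↔0): J: 3/2 → 9/2, ΔJ = +3 — fails.
Rule(s) violated: parity, ΔS, ΔL, ΔJ.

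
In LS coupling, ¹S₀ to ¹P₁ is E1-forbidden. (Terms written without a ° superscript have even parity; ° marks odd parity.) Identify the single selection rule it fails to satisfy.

Initial level: S=0, L=0, J=0, parity even. Final level: S=0, L=1, J=1, parity even.
Parity must change: even → even — ✗.
ΔS = 0: S: 0 → 0 — ✓.
ΔL = 0, ±1 (not L=0↔0): L: 0 → 1, ΔL = +1 — ✓.
ΔJ = 0, ±1 (not J=0↔0): J: 0 → 1, ΔJ = +1 — ✓.

parity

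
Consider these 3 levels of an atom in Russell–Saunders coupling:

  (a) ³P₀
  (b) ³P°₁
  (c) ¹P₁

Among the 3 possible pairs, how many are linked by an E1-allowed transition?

(a)–(b): allowed.
(a)–(c): forbidden (parity, ΔS).
(b)–(c): forbidden (ΔS).
Allowed pairs: 1 of 3.

1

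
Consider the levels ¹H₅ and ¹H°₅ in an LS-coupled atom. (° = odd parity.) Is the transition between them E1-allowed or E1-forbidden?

allowed

ΔJ = 0, ±1 (not J=0↔0): J: 5 → 5, ΔJ = +0 — ok.
Parity must change: even → odd — ok.
ΔS = 0: S: 0 → 0 — ok.
ΔL = 0, ±1 (not L=0↔0): L: 5 → 5, ΔL = +0 — ok.
All four E1 rules are satisfied.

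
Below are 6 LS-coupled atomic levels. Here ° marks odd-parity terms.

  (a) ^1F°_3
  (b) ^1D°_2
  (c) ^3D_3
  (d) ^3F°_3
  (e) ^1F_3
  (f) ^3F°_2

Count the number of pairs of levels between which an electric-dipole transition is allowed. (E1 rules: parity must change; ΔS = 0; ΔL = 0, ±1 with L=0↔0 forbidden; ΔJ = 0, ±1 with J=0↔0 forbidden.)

(a)–(b): forbidden (parity).
(a)–(c): forbidden (ΔS).
(a)–(d): forbidden (parity, ΔS).
(a)–(e): allowed.
(a)–(f): forbidden (parity, ΔS).
(b)–(c): forbidden (ΔS).
(b)–(d): forbidden (parity, ΔS).
(b)–(e): allowed.
(b)–(f): forbidden (parity, ΔS).
(c)–(d): allowed.
(c)–(e): forbidden (parity, ΔS).
(c)–(f): allowed.
(d)–(e): forbidden (ΔS).
(d)–(f): forbidden (parity).
(e)–(f): forbidden (ΔS).
Allowed pairs: 4 of 15.

4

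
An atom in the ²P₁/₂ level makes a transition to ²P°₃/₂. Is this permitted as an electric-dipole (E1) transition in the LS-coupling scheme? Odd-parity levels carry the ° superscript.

allowed

ΔL = 0, ±1 (not L=0↔0): L: 1 → 1, ΔL = +0 — ✓.
Parity must change: even → odd — ✓.
ΔJ = 0, ±1 (not J=0↔0): J: 1/2 → 3/2, ΔJ = +1 — ✓.
ΔS = 0: S: 1/2 → 1/2 — ✓.
All four E1 rules are satisfied.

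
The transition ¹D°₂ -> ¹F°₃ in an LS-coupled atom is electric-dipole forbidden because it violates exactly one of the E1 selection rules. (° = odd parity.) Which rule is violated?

ΔS = 0: S: 0 → 0 — passes.
ΔL = 0, ±1 (not L=0↔0): L: 2 → 3, ΔL = +1 — passes.
Parity must change: odd → odd — fails.
ΔJ = 0, ±1 (not J=0↔0): J: 2 → 3, ΔJ = +1 — passes.

parity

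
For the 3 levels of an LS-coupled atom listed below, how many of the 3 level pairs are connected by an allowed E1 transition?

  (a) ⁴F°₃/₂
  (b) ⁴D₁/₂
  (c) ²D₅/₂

(a)–(b): allowed.
(a)–(c): forbidden (ΔS).
(b)–(c): forbidden (parity, ΔS, ΔJ).
Allowed pairs: 1 of 3.

1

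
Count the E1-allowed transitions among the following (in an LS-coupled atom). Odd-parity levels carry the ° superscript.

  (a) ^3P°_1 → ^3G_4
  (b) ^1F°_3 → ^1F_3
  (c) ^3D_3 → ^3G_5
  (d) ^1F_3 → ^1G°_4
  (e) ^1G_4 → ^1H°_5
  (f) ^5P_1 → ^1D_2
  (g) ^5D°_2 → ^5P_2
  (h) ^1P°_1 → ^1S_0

5

(a) forbidden (ΔL, ΔJ fail)
(b) allowed
(c) forbidden (parity, ΔL, ΔJ fail)
(d) allowed
(e) allowed
(f) forbidden (parity, ΔS fail)
(g) allowed
(h) allowed
Total allowed: 5 of 8.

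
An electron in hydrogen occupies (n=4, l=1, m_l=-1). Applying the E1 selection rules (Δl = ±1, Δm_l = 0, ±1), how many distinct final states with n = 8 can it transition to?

E1 requires Δl = ±1, so l_f ∈ {0, 2}; with 0 ≤ l_f ≤ n_f−1 = 7, the allowed l_f values are {0, 2}.
For l_f = 0: m_f ∈ {m_i−1, m_i, m_i+1} ∩ [−0, 0] = {0} → 1 state.
For l_f = 2: m_f ∈ {m_i−1, m_i, m_i+1} ∩ [−2, 2] = {-2, -1, 0} → 3 states.
Total: 4.

4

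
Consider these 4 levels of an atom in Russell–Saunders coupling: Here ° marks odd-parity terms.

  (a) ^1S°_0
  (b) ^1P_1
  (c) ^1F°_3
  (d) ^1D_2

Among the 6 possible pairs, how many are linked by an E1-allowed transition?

(a)–(b): allowed.
(a)–(c): forbidden (parity, ΔL, ΔJ).
(a)–(d): forbidden (ΔL, ΔJ).
(b)–(c): forbidden (ΔL, ΔJ).
(b)–(d): forbidden (parity).
(c)–(d): allowed.
Allowed pairs: 2 of 6.

2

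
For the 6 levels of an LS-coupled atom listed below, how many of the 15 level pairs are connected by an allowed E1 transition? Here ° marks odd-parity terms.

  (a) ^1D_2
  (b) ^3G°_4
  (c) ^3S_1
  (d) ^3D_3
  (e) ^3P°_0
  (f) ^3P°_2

3

(a)–(b): forbidden (ΔS, ΔL, ΔJ).
(a)–(c): forbidden (parity, ΔS, ΔL).
(a)–(d): forbidden (parity, ΔS).
(a)–(e): forbidden (ΔS, ΔJ).
(a)–(f): forbidden (ΔS).
(b)–(c): forbidden (ΔL, ΔJ).
(b)–(d): forbidden (ΔL).
(b)–(e): forbidden (parity, ΔL, ΔJ).
(b)–(f): forbidden (parity, ΔL, ΔJ).
(c)–(d): forbidden (parity, ΔL, ΔJ).
(c)–(e): allowed.
(c)–(f): allowed.
(d)–(e): forbidden (ΔJ).
(d)–(f): allowed.
(e)–(f): forbidden (parity, ΔJ).
Allowed pairs: 3 of 15.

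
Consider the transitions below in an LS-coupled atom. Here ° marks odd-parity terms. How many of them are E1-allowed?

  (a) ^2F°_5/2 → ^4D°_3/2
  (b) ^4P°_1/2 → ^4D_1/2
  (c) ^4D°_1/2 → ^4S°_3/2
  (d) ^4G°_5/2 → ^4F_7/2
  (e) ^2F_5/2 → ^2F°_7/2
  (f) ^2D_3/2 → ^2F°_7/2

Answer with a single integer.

3

(a) forbidden (parity, ΔS fail)
(b) allowed
(c) forbidden (parity, ΔL fail)
(d) allowed
(e) allowed
(f) forbidden (ΔJ fails)
Total allowed: 3 of 6.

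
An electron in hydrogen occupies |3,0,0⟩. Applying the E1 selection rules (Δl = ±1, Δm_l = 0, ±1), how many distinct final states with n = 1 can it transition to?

0

E1 requires l_f ∈ {-1, 1}, but neither lies in [0, 0], so no final state is reachable.
Total: 0.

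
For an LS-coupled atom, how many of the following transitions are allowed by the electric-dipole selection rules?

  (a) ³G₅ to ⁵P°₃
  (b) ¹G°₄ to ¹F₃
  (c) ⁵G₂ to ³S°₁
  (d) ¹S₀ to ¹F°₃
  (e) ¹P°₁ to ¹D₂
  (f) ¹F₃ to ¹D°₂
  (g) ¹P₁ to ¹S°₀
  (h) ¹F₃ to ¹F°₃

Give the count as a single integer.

5

(a) forbidden (ΔS, ΔL, ΔJ fail)
(b) allowed
(c) forbidden (ΔS, ΔL fail)
(d) forbidden (ΔL, ΔJ fail)
(e) allowed
(f) allowed
(g) allowed
(h) allowed
Total allowed: 5 of 8.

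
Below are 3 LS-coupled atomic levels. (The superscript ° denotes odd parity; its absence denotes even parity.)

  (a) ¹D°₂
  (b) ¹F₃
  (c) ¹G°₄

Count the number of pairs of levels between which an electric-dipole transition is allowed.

(a)–(b): allowed.
(a)–(c): forbidden (parity, ΔL, ΔJ).
(b)–(c): allowed.
Allowed pairs: 2 of 3.

2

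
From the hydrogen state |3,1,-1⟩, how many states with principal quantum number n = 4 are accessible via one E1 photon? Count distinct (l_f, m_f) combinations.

4

E1 requires Δl = ±1, so l_f ∈ {0, 2}; with 0 ≤ l_f ≤ n_f−1 = 3, the allowed l_f values are {0, 2}.
For l_f = 0: m_f ∈ {m_i−1, m_i, m_i+1} ∩ [−0, 0] = {0} → 1 state.
For l_f = 2: m_f ∈ {m_i−1, m_i, m_i+1} ∩ [−2, 2] = {-2, -1, 0} → 3 states.
Total: 4.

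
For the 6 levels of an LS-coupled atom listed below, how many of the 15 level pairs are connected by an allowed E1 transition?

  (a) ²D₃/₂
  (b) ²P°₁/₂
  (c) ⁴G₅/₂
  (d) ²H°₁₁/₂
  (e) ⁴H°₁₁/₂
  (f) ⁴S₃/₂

(a)–(b): allowed.
(a)–(c): forbidden (parity, ΔS, ΔL).
(a)–(d): forbidden (ΔL, ΔJ).
(a)–(e): forbidden (ΔS, ΔL, ΔJ).
(a)–(f): forbidden (parity, ΔS, ΔL).
(b)–(c): forbidden (ΔS, ΔL, ΔJ).
(b)–(d): forbidden (parity, ΔL, ΔJ).
(b)–(e): forbidden (parity, ΔS, ΔL, ΔJ).
(b)–(f): forbidden (ΔS).
(c)–(d): forbidden (ΔS, ΔJ).
(c)–(e): forbidden (ΔJ).
(c)–(f): forbidden (parity, ΔL).
(d)–(e): forbidden (parity, ΔS).
(d)–(f): forbidden (ΔS, ΔL, ΔJ).
(e)–(f): forbidden (ΔL, ΔJ).
Allowed pairs: 1 of 15.

1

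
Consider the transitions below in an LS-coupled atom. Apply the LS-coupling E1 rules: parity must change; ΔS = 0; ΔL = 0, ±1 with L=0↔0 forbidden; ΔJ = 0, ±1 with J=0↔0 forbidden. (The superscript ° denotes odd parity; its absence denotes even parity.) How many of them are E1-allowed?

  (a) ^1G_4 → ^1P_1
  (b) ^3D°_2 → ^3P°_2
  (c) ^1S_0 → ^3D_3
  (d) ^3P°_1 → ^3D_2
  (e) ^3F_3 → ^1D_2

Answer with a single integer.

1

(a) forbidden (parity, ΔL, ΔJ fail)
(b) forbidden (parity fails)
(c) forbidden (parity, ΔS, ΔL, ΔJ fail)
(d) allowed
(e) forbidden (parity, ΔS fail)
Total allowed: 1 of 5.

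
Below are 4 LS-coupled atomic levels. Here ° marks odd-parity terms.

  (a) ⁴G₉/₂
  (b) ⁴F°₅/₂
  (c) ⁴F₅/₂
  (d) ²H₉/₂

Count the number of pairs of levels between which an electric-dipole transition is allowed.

1

(a)–(b): forbidden (ΔJ).
(a)–(c): forbidden (parity, ΔJ).
(a)–(d): forbidden (parity, ΔS).
(b)–(c): allowed.
(b)–(d): forbidden (ΔS, ΔL, ΔJ).
(c)–(d): forbidden (parity, ΔS, ΔL, ΔJ).
Allowed pairs: 1 of 6.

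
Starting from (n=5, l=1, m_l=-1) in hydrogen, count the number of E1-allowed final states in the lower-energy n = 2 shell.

E1 requires Δl = ±1, so l_f ∈ {0, 2}; with 0 ≤ l_f ≤ n_f−1 = 1, the allowed l_f values are {0}.
For l_f = 0: m_f ∈ {m_i−1, m_i, m_i+1} ∩ [−0, 0] = {0} → 1 state.
Total: 1.

1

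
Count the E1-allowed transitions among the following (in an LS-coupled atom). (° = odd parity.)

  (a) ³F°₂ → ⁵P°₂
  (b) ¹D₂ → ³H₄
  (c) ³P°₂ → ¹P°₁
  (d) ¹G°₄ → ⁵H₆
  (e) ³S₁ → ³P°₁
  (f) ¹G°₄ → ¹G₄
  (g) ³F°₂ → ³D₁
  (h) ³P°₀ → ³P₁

4

(a) forbidden (parity, ΔS, ΔL fail)
(b) forbidden (parity, ΔS, ΔL, ΔJ fail)
(c) forbidden (parity, ΔS fail)
(d) forbidden (ΔS, ΔJ fail)
(e) allowed
(f) allowed
(g) allowed
(h) allowed
Total allowed: 4 of 8.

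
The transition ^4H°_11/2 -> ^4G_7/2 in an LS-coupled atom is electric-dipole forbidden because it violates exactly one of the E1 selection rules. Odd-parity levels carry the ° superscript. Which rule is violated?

Reading off the term symbols: S 3/2→3/2, L 5→4, J 11/2→7/2, parity odd→even.
Parity must change: odd → even — ok.
ΔS = 0: S: 3/2 → 3/2 — ok.
ΔL = 0, ±1 (not L=0↔0): L: 5 → 4, ΔL = -1 — ok.
ΔJ = 0, ±1 (not J=0↔0): J: 11/2 → 7/2, ΔJ = -2 — fails.

the ΔJ = 0, ±1 rule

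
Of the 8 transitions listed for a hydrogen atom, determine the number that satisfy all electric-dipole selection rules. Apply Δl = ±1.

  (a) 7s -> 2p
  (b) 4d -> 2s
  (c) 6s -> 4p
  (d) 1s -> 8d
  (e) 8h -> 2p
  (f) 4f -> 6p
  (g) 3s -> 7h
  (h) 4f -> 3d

(a) allowed
(b) forbidden — Δl = -2 (E1 requires Δl = ±1)
(c) allowed
(d) forbidden — Δl = +2 (E1 requires Δl = ±1)
(e) forbidden — Δl = -4 (E1 requires Δl = ±1)
(f) forbidden — Δl = -2 (E1 requires Δl = ±1)
(g) forbidden — Δl = +5 (E1 requires Δl = ±1)
(h) allowed
Total allowed: 3 of 8.

3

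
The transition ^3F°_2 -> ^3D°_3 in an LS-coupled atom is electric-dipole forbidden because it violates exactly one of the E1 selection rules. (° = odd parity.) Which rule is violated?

parity

Initial level: S=1, L=3, J=2, parity odd. Final level: S=1, L=2, J=3, parity odd.
ΔS = 0: S: 1 → 1 — ✓.
ΔJ = 0, ±1 (not J=0↔0): J: 2 → 3, ΔJ = +1 — ✓.
Parity must change: odd → odd — ✗.
ΔL = 0, ±1 (not L=0↔0): L: 3 → 2, ΔL = -1 — ✓.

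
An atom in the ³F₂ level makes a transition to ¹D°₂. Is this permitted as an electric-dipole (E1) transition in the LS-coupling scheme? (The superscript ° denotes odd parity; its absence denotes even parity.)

forbidden

Reading off the term symbols: S 1→0, L 3→2, J 2→2, parity even→odd.
Parity must change: even → odd — satisfied.
ΔS = 0: S: 1 → 0 — violated.
ΔL = 0, ±1 (not L=0↔0): L: 3 → 2, ΔL = -1 — satisfied.
ΔJ = 0, ±1 (not J=0↔0): J: 2 → 2, ΔJ = +0 — satisfied.
Rule(s) violated: ΔS.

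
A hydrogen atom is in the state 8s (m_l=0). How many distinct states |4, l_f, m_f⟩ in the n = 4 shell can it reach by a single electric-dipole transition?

E1 requires Δl = ±1, so l_f ∈ {-1, 1}; with 0 ≤ l_f ≤ n_f−1 = 3, the allowed l_f values are {1}.
For l_f = 1: m_f ∈ {m_i−1, m_i, m_i+1} ∩ [−1, 1] = {-1, 0, 1} → 3 states.
Total: 3.

3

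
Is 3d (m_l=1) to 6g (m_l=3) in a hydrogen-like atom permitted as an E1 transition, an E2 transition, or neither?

E2

Δl = 4 − 2 = +2; l_i + l_f = 6.
Δm_l = +2.
E1 (Δl = ±1, |Δm_l| ≤ 1): not satisfied.
E2 (Δl = 0,±2, l_i+l_f ≥ 2, |Δm_l| ≤ 2): satisfied.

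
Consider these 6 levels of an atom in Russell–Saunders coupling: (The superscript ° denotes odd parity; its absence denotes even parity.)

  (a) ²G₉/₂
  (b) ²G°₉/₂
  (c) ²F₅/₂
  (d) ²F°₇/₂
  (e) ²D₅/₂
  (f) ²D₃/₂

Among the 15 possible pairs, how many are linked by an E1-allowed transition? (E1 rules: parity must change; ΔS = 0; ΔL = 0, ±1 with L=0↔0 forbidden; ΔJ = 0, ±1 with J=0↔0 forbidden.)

(a)–(b): allowed.
(a)–(c): forbidden (parity, ΔJ).
(a)–(d): allowed.
(a)–(e): forbidden (parity, ΔL, ΔJ).
(a)–(f): forbidden (parity, ΔL, ΔJ).
(b)–(c): forbidden (ΔJ).
(b)–(d): forbidden (parity).
(b)–(e): forbidden (ΔL, ΔJ).
(b)–(f): forbidden (ΔL, ΔJ).
(c)–(d): allowed.
(c)–(e): forbidden (parity).
(c)–(f): forbidden (parity).
(d)–(e): allowed.
(d)–(f): forbidden (ΔJ).
(e)–(f): forbidden (parity).
Allowed pairs: 4 of 15.

4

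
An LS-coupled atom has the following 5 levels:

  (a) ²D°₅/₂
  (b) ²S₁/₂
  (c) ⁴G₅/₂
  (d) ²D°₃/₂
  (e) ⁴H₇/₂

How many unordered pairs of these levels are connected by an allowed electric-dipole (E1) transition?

0

(a)–(b): forbidden (ΔL, ΔJ).
(a)–(c): forbidden (ΔS, ΔL).
(a)–(d): forbidden (parity).
(a)–(e): forbidden (ΔS, ΔL).
(b)–(c): forbidden (parity, ΔS, ΔL, ΔJ).
(b)–(d): forbidden (ΔL).
(b)–(e): forbidden (parity, ΔS, ΔL, ΔJ).
(c)–(d): forbidden (ΔS, ΔL).
(c)–(e): forbidden (parity).
(d)–(e): forbidden (ΔS, ΔL, ΔJ).
Allowed pairs: 0 of 10.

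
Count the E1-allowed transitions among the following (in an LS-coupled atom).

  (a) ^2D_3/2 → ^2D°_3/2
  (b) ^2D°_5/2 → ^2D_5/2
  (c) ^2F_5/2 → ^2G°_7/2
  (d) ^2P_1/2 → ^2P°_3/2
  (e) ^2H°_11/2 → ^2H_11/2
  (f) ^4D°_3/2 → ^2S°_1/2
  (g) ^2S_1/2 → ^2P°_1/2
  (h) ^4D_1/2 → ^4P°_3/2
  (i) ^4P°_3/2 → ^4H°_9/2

7

(a) allowed
(b) allowed
(c) allowed
(d) allowed
(e) allowed
(f) forbidden (parity, ΔS, ΔL fail)
(g) allowed
(h) allowed
(i) forbidden (parity, ΔL, ΔJ fail)
Total allowed: 7 of 9.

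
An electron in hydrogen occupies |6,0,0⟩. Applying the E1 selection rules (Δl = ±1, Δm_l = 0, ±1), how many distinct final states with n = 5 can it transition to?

3

E1 requires Δl = ±1, so l_f ∈ {-1, 1}; with 0 ≤ l_f ≤ n_f−1 = 4, the allowed l_f values are {1}.
For l_f = 1: m_f ∈ {m_i−1, m_i, m_i+1} ∩ [−1, 1] = {-1, 0, 1} → 3 states.
Total: 3.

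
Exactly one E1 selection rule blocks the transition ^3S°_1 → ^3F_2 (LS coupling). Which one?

Reading off the term symbols: S 1→1, L 0→3, J 1→2, parity odd→even.
ΔS = 0: S: 1 → 1 — passes.
ΔL = 0, ±1 (not L=0↔0): L: 0 → 3, ΔL = +3 — fails.
ΔJ = 0, ±1 (not J=0↔0): J: 1 → 2, ΔJ = +1 — passes.
Parity must change: odd → even — passes.

the ΔL = 0, ±1 rule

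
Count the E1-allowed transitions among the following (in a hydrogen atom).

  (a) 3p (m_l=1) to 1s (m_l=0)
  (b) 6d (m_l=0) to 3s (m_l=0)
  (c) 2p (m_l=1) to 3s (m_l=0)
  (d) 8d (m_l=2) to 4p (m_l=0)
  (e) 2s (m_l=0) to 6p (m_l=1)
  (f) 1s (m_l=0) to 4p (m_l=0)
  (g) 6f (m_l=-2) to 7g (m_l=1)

4

(a) allowed
(b) forbidden — Δl = -2 (E1 requires Δl = ±1)
(c) allowed
(d) forbidden — Δm_l = -2 (E1 requires Δm_l = 0, ±1)
(e) allowed
(f) allowed
(g) forbidden — Δm_l = +3 (E1 requires Δm_l = 0, ±1)
Total allowed: 4 of 7.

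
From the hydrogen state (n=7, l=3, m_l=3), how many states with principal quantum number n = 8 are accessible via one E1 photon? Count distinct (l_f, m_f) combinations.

E1 requires Δl = ±1, so l_f ∈ {2, 4}; with 0 ≤ l_f ≤ n_f−1 = 7, the allowed l_f values are {2, 4}.
For l_f = 2: m_f ∈ {m_i−1, m_i, m_i+1} ∩ [−2, 2] = {2} → 1 state.
For l_f = 4: m_f ∈ {m_i−1, m_i, m_i+1} ∩ [−4, 4] = {2, 3, 4} → 3 states.
Total: 4.

4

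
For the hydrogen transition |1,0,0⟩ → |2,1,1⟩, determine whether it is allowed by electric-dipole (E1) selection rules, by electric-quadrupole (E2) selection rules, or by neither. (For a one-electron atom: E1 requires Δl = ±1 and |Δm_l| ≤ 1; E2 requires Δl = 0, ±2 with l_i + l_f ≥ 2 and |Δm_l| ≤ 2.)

E1

Δl = 1 − 0 = +1; l_i + l_f = 1.
Δm_l = +1.
E1 (Δl = ±1, |Δm_l| ≤ 1): satisfied.
E2 (Δl = 0,±2, l_i+l_f ≥ 2, |Δm_l| ≤ 2): not satisfied.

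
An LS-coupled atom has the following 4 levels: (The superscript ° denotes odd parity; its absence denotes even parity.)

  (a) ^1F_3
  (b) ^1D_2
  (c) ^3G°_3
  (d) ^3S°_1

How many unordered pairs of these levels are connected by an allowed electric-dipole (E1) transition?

(a)–(b): forbidden (parity).
(a)–(c): forbidden (ΔS).
(a)–(d): forbidden (ΔS, ΔL, ΔJ).
(b)–(c): forbidden (ΔS, ΔL).
(b)–(d): forbidden (ΔS, ΔL).
(c)–(d): forbidden (parity, ΔL, ΔJ).
Allowed pairs: 0 of 6.

0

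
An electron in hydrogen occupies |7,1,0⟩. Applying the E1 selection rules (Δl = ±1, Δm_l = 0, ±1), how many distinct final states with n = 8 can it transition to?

4

E1 requires Δl = ±1, so l_f ∈ {0, 2}; with 0 ≤ l_f ≤ n_f−1 = 7, the allowed l_f values are {0, 2}.
For l_f = 0: m_f ∈ {m_i−1, m_i, m_i+1} ∩ [−0, 0] = {0} → 1 state.
For l_f = 2: m_f ∈ {m_i−1, m_i, m_i+1} ∩ [−2, 2] = {-1, 0, 1} → 3 states.
Total: 4.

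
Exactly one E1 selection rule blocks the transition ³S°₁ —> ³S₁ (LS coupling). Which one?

the L=0 ↔ L=0 exclusion

Reading off the term symbols: S 1→1, L 0→0, J 1→1, parity odd→even.
Parity must change: odd → even — passes.
ΔJ = 0, ±1 (not J=0↔0): J: 1 → 1, ΔJ = +0 — passes.
ΔS = 0: S: 1 → 1 — passes.
ΔL = 0, ±1 (not L=0↔0): L: 0 → 0, ΔL = +0 — fails.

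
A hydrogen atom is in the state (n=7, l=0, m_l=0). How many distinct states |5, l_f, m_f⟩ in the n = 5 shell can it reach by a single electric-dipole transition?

E1 requires Δl = ±1, so l_f ∈ {-1, 1}; with 0 ≤ l_f ≤ n_f−1 = 4, the allowed l_f values are {1}.
For l_f = 1: m_f ∈ {m_i−1, m_i, m_i+1} ∩ [−1, 1] = {-1, 0, 1} → 3 states.
Total: 3.

3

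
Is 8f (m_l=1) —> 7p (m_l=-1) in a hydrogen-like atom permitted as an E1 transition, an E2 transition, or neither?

Δl = 1 − 3 = -2; l_i + l_f = 4.
Δm_l = -2.
E1 (Δl = ±1, |Δm_l| ≤ 1): not satisfied.
E2 (Δl = 0,±2, l_i+l_f ≥ 2, |Δm_l| ≤ 2): satisfied.

E2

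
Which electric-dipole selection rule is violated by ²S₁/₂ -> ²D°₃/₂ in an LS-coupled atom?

the ΔL = 0, ±1 rule

Initial level: S=1/2, L=0, J=1/2, parity even. Final level: S=1/2, L=2, J=3/2, parity odd.
Parity must change: even → odd — passes.
ΔS = 0: S: 1/2 → 1/2 — passes.
ΔL = 0, ±1 (not L=0↔0): L: 0 → 2, ΔL = +2 — fails.
ΔJ = 0, ±1 (not J=0↔0): J: 1/2 → 3/2, ΔJ = +1 — passes.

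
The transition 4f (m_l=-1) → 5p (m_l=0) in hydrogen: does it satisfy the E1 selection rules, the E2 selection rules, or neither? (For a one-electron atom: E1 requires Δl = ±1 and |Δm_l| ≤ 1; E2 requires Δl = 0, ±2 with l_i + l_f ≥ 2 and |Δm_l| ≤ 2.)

Δl = 1 − 3 = -2; l_i + l_f = 4.
Δm_l = +1.
E1 (Δl = ±1, |Δm_l| ≤ 1): not satisfied.
E2 (Δl = 0,±2, l_i+l_f ≥ 2, |Δm_l| ≤ 2): satisfied.

E2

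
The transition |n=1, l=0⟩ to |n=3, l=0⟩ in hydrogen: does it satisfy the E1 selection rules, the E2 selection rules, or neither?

neither

Δl = 0 − 0 = +0; l_i + l_f = 0.
E1 (Δl = ±1): not satisfied.
E2 (Δl = 0,±2, l_i+l_f ≥ 2): not satisfied.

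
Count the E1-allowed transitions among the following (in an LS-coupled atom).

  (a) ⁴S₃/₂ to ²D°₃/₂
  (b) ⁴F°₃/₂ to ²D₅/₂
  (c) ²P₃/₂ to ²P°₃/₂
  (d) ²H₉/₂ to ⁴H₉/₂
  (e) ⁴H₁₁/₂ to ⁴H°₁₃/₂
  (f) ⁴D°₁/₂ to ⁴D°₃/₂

(a) forbidden (ΔS, ΔL fail)
(b) forbidden (ΔS fails)
(c) allowed
(d) forbidden (parity, ΔS fail)
(e) allowed
(f) forbidden (parity fails)
Total allowed: 2 of 6.

2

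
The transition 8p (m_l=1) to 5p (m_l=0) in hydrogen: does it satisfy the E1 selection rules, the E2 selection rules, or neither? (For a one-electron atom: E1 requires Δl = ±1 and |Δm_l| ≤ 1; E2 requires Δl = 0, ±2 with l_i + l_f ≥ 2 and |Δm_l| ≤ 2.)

E2

Δl = 1 − 1 = +0; l_i + l_f = 2.
Δm_l = -1.
E1 (Δl = ±1, |Δm_l| ≤ 1): not satisfied.
E2 (Δl = 0,±2, l_i+l_f ≥ 2, |Δm_l| ≤ 2): satisfied.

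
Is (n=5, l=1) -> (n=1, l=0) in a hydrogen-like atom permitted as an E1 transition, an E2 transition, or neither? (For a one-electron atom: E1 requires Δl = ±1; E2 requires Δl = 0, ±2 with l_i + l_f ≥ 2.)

E1

Δl = 0 − 1 = -1; l_i + l_f = 1.
E1 (Δl = ±1): satisfied.
E2 (Δl = 0,±2, l_i+l_f ≥ 2): not satisfied.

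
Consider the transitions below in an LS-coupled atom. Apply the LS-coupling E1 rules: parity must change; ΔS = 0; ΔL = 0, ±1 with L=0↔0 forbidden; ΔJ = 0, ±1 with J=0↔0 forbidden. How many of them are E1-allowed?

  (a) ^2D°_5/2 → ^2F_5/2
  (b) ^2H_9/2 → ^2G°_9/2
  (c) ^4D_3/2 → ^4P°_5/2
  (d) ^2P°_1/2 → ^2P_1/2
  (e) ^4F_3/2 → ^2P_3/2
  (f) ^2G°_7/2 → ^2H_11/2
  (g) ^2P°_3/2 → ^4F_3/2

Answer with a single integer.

4

(a) allowed
(b) allowed
(c) allowed
(d) allowed
(e) forbidden (parity, ΔS, ΔL fail)
(f) forbidden (ΔJ fails)
(g) forbidden (ΔS, ΔL fail)
Total allowed: 4 of 7.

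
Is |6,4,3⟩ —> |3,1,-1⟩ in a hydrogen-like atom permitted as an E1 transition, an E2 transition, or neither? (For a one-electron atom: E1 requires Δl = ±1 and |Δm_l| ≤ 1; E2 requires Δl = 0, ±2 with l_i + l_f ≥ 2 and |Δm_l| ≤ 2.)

neither

Δl = 1 − 4 = -3; l_i + l_f = 5.
Δm_l = -4.
E1 (Δl = ±1, |Δm_l| ≤ 1): not satisfied.
E2 (Δl = 0,±2, l_i+l_f ≥ 2, |Δm_l| ≤ 2): not satisfied.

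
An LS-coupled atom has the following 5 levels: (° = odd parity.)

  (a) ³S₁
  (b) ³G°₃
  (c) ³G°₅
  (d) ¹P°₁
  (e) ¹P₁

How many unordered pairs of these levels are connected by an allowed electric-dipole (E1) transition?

1

(a)–(b): forbidden (ΔL, ΔJ).
(a)–(c): forbidden (ΔL, ΔJ).
(a)–(d): forbidden (ΔS).
(a)–(e): forbidden (parity, ΔS).
(b)–(c): forbidden (parity, ΔJ).
(b)–(d): forbidden (parity, ΔS, ΔL, ΔJ).
(b)–(e): forbidden (ΔS, ΔL, ΔJ).
(c)–(d): forbidden (parity, ΔS, ΔL, ΔJ).
(c)–(e): forbidden (ΔS, ΔL, ΔJ).
(d)–(e): allowed.
Allowed pairs: 1 of 10.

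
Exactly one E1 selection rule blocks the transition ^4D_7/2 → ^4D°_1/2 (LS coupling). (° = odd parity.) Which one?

Reading off the term symbols: S 3/2→3/2, L 2→2, J 7/2→1/2, parity even→odd.
Parity must change: even → odd — passes.
ΔS = 0: S: 3/2 → 3/2 — passes.
ΔL = 0, ±1 (not L=0↔0): L: 2 → 2, ΔL = +0 — passes.
ΔJ = 0, ±1 (not J=0↔0): J: 7/2 → 1/2, ΔJ = -3 — fails.

the ΔJ = 0, ±1 rule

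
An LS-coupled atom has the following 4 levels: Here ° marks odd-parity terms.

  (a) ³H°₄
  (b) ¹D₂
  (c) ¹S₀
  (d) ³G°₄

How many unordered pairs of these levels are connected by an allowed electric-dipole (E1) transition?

(a)–(b): forbidden (ΔS, ΔL, ΔJ).
(a)–(c): forbidden (ΔS, ΔL, ΔJ).
(a)–(d): forbidden (parity).
(b)–(c): forbidden (parity, ΔL, ΔJ).
(b)–(d): forbidden (ΔS, ΔL, ΔJ).
(c)–(d): forbidden (ΔS, ΔL, ΔJ).
Allowed pairs: 0 of 6.

0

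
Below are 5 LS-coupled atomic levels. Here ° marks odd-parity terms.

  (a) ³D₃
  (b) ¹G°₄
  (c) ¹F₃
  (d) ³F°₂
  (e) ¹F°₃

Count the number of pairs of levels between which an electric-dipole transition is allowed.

3

(a)–(b): forbidden (ΔS, ΔL).
(a)–(c): forbidden (parity, ΔS).
(a)–(d): allowed.
(a)–(e): forbidden (ΔS).
(b)–(c): allowed.
(b)–(d): forbidden (parity, ΔS, ΔJ).
(b)–(e): forbidden (parity).
(c)–(d): forbidden (ΔS).
(c)–(e): allowed.
(d)–(e): forbidden (parity, ΔS).
Allowed pairs: 3 of 10.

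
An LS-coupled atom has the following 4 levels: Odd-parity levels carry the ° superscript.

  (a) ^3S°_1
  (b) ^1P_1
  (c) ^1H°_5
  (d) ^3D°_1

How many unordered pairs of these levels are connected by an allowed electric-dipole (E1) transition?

(a)–(b): forbidden (ΔS).
(a)–(c): forbidden (parity, ΔS, ΔL, ΔJ).
(a)–(d): forbidden (parity, ΔL).
(b)–(c): forbidden (ΔL, ΔJ).
(b)–(d): forbidden (ΔS).
(c)–(d): forbidden (parity, ΔS, ΔL, ΔJ).
Allowed pairs: 0 of 6.

0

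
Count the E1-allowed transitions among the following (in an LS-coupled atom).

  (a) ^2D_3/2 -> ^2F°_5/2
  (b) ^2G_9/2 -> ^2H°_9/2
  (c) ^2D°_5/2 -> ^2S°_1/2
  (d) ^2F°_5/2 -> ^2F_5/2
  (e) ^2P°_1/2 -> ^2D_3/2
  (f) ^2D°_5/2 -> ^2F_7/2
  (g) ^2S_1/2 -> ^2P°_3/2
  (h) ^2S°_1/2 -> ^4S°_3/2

6

(a) allowed
(b) allowed
(c) forbidden (parity, ΔL, ΔJ fail)
(d) allowed
(e) allowed
(f) allowed
(g) allowed
(h) forbidden (parity, ΔS, ΔL fail)
Total allowed: 6 of 8.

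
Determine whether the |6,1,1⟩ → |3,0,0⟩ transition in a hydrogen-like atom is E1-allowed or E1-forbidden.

l: 1 → 0 (Δl = -1). Δl = ±1 ✓.
Δm_l = 0 − (1) = -1. E1 requires Δm_l = 0, ±1: ✓.
All E1 selection rules are satisfied.

allowed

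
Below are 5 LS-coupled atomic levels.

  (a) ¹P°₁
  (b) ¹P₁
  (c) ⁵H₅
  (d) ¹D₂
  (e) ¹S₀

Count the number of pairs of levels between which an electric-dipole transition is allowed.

3

(a)–(b): allowed.
(a)–(c): forbidden (ΔS, ΔL, ΔJ).
(a)–(d): allowed.
(a)–(e): allowed.
(b)–(c): forbidden (parity, ΔS, ΔL, ΔJ).
(b)–(d): forbidden (parity).
(b)–(e): forbidden (parity).
(c)–(d): forbidden (parity, ΔS, ΔL, ΔJ).
(c)–(e): forbidden (parity, ΔS, ΔL, ΔJ).
(d)–(e): forbidden (parity, ΔL, ΔJ).
Allowed pairs: 3 of 10.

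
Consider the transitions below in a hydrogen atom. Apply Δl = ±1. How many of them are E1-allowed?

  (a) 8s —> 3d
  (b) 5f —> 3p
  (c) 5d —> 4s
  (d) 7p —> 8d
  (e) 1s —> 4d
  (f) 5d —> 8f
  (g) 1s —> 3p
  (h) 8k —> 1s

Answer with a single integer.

(a) forbidden — Δl = +2 (E1 requires Δl = ±1)
(b) forbidden — Δl = -2 (E1 requires Δl = ±1)
(c) forbidden — Δl = -2 (E1 requires Δl = ±1)
(d) allowed
(e) forbidden — Δl = +2 (E1 requires Δl = ±1)
(f) allowed
(g) allowed
(h) forbidden — Δl = -7 (E1 requires Δl = ±1)
Total allowed: 3 of 8.

3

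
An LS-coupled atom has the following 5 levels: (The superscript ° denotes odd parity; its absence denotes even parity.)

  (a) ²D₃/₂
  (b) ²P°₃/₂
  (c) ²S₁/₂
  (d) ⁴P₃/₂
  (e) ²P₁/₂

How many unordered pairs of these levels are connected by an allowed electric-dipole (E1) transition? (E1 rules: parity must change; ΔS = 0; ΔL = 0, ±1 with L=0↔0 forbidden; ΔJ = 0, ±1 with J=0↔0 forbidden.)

3

(a)–(b): allowed.
(a)–(c): forbidden (parity, ΔL).
(a)–(d): forbidden (parity, ΔS).
(a)–(e): forbidden (parity).
(b)–(c): allowed.
(b)–(d): forbidden (ΔS).
(b)–(e): allowed.
(c)–(d): forbidden (parity, ΔS).
(c)–(e): forbidden (parity).
(d)–(e): forbidden (parity, ΔS).
Allowed pairs: 3 of 10.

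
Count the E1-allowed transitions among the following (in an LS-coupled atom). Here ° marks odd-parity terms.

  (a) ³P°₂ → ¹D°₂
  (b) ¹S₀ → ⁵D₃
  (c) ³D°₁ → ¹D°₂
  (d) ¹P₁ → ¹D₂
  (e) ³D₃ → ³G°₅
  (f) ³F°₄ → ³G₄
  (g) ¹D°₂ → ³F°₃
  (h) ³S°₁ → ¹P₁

1

(a) forbidden (parity, ΔS fail)
(b) forbidden (parity, ΔS, ΔL, ΔJ fail)
(c) forbidden (parity, ΔS fail)
(d) forbidden (parity fails)
(e) forbidden (ΔL, ΔJ fail)
(f) allowed
(g) forbidden (parity, ΔS fail)
(h) forbidden (ΔS fails)
Total allowed: 1 of 8.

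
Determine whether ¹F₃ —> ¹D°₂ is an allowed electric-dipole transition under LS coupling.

Parity must change: even → odd — passes.
ΔS = 0: S: 0 → 0 — passes.
ΔL = 0, ±1 (not L=0↔0): L: 3 → 2, ΔL = -1 — passes.
ΔJ = 0, ±1 (not J=0↔0): J: 3 → 2, ΔJ = -1 — passes.
All four E1 rules are satisfied.

allowed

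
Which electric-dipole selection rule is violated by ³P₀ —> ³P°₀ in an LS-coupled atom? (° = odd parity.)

Initial level: S=1, L=1, J=0, parity even. Final level: S=1, L=1, J=0, parity odd.
Parity must change: even → odd — satisfied.
ΔS = 0: S: 1 → 1 — satisfied.
ΔL = 0, ±1 (not L=0↔0): L: 1 → 1, ΔL = +0 — satisfied.
ΔJ = 0, ±1 (not J=0↔0): J: 0 → 0, ΔJ = +0 — violated.

the J=0 ↔ J=0 exclusion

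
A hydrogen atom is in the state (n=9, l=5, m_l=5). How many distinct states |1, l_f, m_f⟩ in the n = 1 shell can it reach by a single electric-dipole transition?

E1 requires l_f ∈ {4, 6}, but neither lies in [0, 0], so no final state is reachable.
Total: 0.

0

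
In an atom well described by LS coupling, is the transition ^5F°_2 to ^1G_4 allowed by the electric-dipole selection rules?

forbidden

Parity must change: odd → even — ok.
ΔS = 0: S: 2 → 0 — fails.
ΔL = 0, ±1 (not L=0↔0): L: 3 → 4, ΔL = +1 — ok.
ΔJ = 0, ±1 (not J=0↔0): J: 2 → 4, ΔJ = +2 — fails.
Rule(s) violated: ΔS, ΔJ.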